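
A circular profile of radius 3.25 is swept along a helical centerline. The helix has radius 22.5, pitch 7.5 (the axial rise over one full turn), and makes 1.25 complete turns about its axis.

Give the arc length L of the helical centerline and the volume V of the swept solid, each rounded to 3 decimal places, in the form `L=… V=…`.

L=176.963 V=5872.179

2πR = 2π·22.5 = 141.371669
per-turn = √(141.371669² + 7.5²) = √(19985.9489 + 56.25) = √20042.1989 = 141.570473
L = 1.25 × 141.570473 = 176.963092
V = π·3.25² × L = 33.183072 × 176.963092 = 5872.179082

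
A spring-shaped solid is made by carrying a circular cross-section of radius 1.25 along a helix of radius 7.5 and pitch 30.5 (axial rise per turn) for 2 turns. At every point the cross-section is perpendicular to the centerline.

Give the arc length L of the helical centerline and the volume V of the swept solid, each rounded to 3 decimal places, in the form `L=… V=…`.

2πR = 2π·7.5 = 47.123890
per-turn = √(47.123890² + 30.5²) = √(2220.6610 + 930.25) = √3150.9110 = 56.132976
L = 2 × 56.132976 = 112.265952
V = π·1.25² × L = 4.908739 × 112.265952 = 551.084203

L=112.266 V=551.084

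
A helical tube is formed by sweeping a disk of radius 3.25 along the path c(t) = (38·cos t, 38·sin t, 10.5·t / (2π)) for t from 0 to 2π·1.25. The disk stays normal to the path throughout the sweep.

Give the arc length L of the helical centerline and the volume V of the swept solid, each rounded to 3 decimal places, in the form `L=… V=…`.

L=298.740 V=9913.103

2πR = 2π·38 = 238.761042
per-turn = √(238.761042² + 10.5²) = √(57006.8350 + 110.25) = √57117.0850 = 238.991810
L = 1.25 × 238.991810 = 298.739762
V = π·3.25² × L = 33.183072 × 298.739762 = 9913.103149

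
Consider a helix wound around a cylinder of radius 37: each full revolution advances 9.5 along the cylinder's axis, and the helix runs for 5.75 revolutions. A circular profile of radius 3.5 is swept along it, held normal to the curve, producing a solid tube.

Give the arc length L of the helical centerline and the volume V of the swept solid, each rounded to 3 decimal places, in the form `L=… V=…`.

L=1337.863 V=51487.014

2πR = 2π·37 = 232.477856
per-turn = √(232.477856² + 9.5²) = √(54045.9537 + 90.25) = √54136.2037 = 232.671880
L = 5.75 × 232.671880 = 1337.863309
V = π·3.5² × L = 38.484510 × 1337.863309 = 51487.013921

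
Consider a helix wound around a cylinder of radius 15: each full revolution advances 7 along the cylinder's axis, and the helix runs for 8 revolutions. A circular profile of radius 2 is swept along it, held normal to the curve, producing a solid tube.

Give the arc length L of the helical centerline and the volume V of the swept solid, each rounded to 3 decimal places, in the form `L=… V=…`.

L=756.059 V=9500.918

2πR = 2π·15 = 94.247780
per-turn = √(94.247780² + 7²) = √(8882.6440 + 49) = √8931.6440 = 94.507375
L = 8 × 94.507375 = 756.059001
V = π·2² × L = 12.566371 × 756.059001 = 9500.917617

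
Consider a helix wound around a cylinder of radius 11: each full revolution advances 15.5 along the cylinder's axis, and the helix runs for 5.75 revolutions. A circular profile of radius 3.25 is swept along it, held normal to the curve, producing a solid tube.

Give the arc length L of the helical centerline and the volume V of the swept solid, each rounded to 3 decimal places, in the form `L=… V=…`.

L=407.283 V=13514.889

2πR = 2π·11 = 69.115038
per-turn = √(69.115038² + 15.5²) = √(4776.8885 + 240.25) = √5017.1385 = 70.831762
L = 5.75 × 70.831762 = 407.282632
V = π·3.25² × L = 33.183072 × 407.282632 = 13514.889080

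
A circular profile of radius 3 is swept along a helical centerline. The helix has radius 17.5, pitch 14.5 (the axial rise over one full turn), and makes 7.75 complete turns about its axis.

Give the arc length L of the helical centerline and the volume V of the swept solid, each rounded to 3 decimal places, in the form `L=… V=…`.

L=859.535 V=24302.768

2πR = 2π·17.5 = 109.955743
per-turn = √(109.955743² + 14.5²) = √(12090.2654 + 210.25) = √12300.5154 = 110.907689
L = 7.75 × 110.907689 = 859.534587
V = π·3² × L = 28.274334 × 859.534587 = 24302.767887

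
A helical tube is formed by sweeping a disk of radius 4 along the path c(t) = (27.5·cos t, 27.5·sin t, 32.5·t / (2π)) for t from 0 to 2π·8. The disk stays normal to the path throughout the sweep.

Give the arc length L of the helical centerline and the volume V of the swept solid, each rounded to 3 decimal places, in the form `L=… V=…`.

2πR = 2π·27.5 = 172.787596
per-turn = √(172.787596² + 32.5²) = √(29855.5533 + 1056.25) = √30911.8033 = 175.817528
L = 8 × 175.817528 = 1406.540228
V = π·4² × L = 50.265482 × 1406.540228 = 70700.423140

L=1406.540 V=70700.423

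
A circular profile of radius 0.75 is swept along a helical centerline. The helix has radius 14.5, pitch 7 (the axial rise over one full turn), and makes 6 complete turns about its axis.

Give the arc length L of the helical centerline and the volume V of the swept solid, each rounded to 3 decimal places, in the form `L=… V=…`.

2πR = 2π·14.5 = 91.106187
per-turn = √(91.106187² + 7²) = √(8300.3373 + 49) = √8349.3373 = 91.374708
L = 6 × 91.374708 = 548.248249
V = π·0.75² × L = 1.767146 × 548.248249 = 968.834628

L=548.248 V=968.835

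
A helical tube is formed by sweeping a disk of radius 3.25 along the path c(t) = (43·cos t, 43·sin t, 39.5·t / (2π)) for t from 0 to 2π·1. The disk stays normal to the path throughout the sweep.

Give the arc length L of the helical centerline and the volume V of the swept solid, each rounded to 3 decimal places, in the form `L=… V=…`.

L=273.049 V=9060.610

2πR = 2π·43 = 270.176968
per-turn = √(270.176968² + 39.5²) = √(72995.5942 + 1560.25) = √74555.8442 = 273.049161
L = 1 × 273.049161 = 273.049161
V = π·3.25² × L = 33.183072 × 273.049161 = 9060.610069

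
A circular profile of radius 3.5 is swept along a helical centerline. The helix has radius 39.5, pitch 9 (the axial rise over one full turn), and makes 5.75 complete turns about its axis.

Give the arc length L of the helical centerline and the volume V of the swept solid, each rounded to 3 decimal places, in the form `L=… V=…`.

2πR = 2π·39.5 = 248.185820
per-turn = √(248.185820² + 9²) = √(61596.2011 + 81) = √61677.2011 = 248.348950
L = 5.75 × 248.348950 = 1428.006464
V = π·3.5² × L = 38.484510 × 1428.006464 = 54956.129040

L=1428.006 V=54956.129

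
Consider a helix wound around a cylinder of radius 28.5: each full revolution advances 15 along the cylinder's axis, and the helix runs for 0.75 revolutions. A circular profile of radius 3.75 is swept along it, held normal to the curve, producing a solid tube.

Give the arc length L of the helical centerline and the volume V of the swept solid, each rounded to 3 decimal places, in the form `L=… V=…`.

L=134.773 V=5954.108

2πR = 2π·28.5 = 179.070781
per-turn = √(179.070781² + 15²) = √(32066.3447 + 225) = √32291.3447 = 179.697926
L = 0.75 × 179.697926 = 134.773445
V = π·3.75² × L = 44.178647 × 134.773445 = 5954.108396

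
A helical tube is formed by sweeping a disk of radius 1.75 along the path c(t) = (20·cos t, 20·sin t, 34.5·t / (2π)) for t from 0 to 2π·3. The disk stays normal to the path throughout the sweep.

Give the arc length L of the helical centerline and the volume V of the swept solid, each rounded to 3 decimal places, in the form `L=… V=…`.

L=390.941 V=3761.289

2πR = 2π·20 = 125.663706
per-turn = √(125.663706² + 34.5²) = √(15791.3670 + 1190.25) = √16981.6170 = 130.313534
L = 3 × 130.313534 = 390.940601
V = π·1.75² × L = 9.621128 × 390.940601 = 3761.289366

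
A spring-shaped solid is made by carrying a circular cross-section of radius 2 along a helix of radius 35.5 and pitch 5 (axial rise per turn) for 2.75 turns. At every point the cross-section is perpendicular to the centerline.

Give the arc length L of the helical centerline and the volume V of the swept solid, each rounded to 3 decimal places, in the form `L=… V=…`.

2πR = 2π·35.5 = 223.053078
per-turn = √(223.053078² + 5²) = √(49752.6758 + 25) = √49777.6758 = 223.109112
L = 2.75 × 223.109112 = 613.550058
V = π·2² × L = 12.566371 × 613.550058 = 7710.097414

L=613.550 V=7710.097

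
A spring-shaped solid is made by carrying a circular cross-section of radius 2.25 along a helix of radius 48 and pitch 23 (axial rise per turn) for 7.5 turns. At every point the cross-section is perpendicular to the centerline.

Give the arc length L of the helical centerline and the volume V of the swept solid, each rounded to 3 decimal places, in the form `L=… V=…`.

2πR = 2π·48 = 301.592895
per-turn = √(301.592895² + 23²) = √(90958.2742 + 529) = √91487.2742 = 302.468633
L = 7.5 × 302.468633 = 2268.514750
V = π·2.25² × L = 15.904313 × 2268.514750 = 36079.168197

L=2268.515 V=36079.168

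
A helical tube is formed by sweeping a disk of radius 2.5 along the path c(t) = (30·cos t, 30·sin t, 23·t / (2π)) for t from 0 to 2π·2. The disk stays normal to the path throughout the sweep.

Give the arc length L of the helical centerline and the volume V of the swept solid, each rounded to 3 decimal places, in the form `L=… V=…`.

L=379.787 V=7457.104

2πR = 2π·30 = 188.495559
per-turn = √(188.495559² + 23²) = √(35530.5758 + 529) = √36059.5758 = 189.893591
L = 2 × 189.893591 = 379.787182
V = π·2.5² × L = 19.634954 × 379.787182 = 7457.103875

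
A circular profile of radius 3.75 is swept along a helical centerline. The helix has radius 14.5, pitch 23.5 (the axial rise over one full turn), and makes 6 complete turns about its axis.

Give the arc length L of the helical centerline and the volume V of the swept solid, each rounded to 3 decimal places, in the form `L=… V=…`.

L=564.529 V=24940.133

2πR = 2π·14.5 = 91.106187
per-turn = √(91.106187² + 23.5²) = √(8300.3373 + 552.25) = √8852.5873 = 94.088189
L = 6 × 94.088189 = 564.529134
V = π·3.75² × L = 44.178647 × 564.529134 = 24940.133147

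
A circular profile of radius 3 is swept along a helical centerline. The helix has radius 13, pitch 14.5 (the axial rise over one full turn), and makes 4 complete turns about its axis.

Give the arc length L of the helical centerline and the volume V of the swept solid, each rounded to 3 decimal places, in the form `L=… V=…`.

L=331.834 V=9382.378

2πR = 2π·13 = 81.681409
per-turn = √(81.681409² + 14.5²) = √(6671.8526 + 210.25) = √6882.1026 = 82.958439
L = 4 × 82.958439 = 331.833755
V = π·3² × L = 28.274334 × 331.833755 = 9382.378393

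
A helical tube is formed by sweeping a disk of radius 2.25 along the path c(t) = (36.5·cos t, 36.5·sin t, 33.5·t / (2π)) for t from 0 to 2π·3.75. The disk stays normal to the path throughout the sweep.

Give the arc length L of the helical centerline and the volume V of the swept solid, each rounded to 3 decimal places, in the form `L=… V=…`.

2πR = 2π·36.5 = 229.336264
per-turn = √(229.336264² + 33.5²) = √(52595.1219 + 1122.25) = √53717.3719 = 231.770084
L = 3.75 × 231.770084 = 869.137815
V = π·2.25² × L = 15.904313 × 869.137815 = 13823.039686

L=869.138 V=13823.040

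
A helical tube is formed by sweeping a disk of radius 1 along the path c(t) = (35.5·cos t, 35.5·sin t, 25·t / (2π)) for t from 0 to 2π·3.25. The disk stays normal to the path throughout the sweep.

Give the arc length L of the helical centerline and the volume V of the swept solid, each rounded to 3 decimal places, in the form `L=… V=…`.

2πR = 2π·35.5 = 223.053078
per-turn = √(223.053078² + 25²) = √(49752.6758 + 625) = √50377.6758 = 224.449718
L = 3.25 × 224.449718 = 729.461583
V = π·1² × L = 3.141593 × 729.461583 = 2291.671149

L=729.462 V=2291.671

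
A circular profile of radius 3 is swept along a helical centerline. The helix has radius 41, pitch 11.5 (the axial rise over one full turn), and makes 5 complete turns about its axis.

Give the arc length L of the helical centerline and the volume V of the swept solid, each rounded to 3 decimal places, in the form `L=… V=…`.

L=1289.336 V=36455.110

2πR = 2π·41 = 257.610598
per-turn = √(257.610598² + 11.5²) = √(66363.2200 + 132.25) = √66495.4700 = 257.867156
L = 5 × 257.867156 = 1289.335779
V = π·3² × L = 28.274334 × 1289.335779 = 36455.110289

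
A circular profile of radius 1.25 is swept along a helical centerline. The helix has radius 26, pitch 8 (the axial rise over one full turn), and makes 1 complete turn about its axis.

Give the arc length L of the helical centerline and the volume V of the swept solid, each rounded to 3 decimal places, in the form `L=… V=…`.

2πR = 2π·26 = 163.362818
per-turn = √(163.362818² + 8²) = √(26687.4103 + 64) = √26751.4103 = 163.558584
L = 1 × 163.558584 = 163.558584
V = π·1.25² × L = 4.908739 × 163.558584 = 802.866320

L=163.559 V=802.866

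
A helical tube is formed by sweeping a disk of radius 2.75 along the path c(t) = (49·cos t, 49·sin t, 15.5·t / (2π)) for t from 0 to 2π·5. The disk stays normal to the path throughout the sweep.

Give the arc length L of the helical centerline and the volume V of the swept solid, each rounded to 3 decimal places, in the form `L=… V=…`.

2πR = 2π·49 = 307.876080
per-turn = √(307.876080² + 15.5²) = √(94787.6807 + 240.25) = √95027.9307 = 308.266006
L = 5 × 308.266006 = 1541.330032
V = π·2.75² × L = 23.758294 × 1541.330032 = 36619.372727

L=1541.330 V=36619.373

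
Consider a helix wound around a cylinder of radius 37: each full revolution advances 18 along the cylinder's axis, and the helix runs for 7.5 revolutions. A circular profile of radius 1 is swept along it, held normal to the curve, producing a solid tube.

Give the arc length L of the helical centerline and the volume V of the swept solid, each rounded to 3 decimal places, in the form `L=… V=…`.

L=1748.802 V=5494.025

2πR = 2π·37 = 232.477856
per-turn = √(232.477856² + 18²) = √(54045.9537 + 324) = √54369.9537 = 233.173656
L = 7.5 × 233.173656 = 1748.802418
V = π·1² × L = 3.141593 × 1748.802418 = 5494.024828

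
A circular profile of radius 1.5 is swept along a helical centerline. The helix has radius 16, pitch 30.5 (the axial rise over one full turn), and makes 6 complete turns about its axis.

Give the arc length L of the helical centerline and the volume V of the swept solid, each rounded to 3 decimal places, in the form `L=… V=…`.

2πR = 2π·16 = 100.530965
per-turn = √(100.530965² + 30.5²) = √(10106.4749 + 930.25) = √11036.7249 = 105.055818
L = 6 × 105.055818 = 630.334908
V = π·1.5² × L = 7.068583 × 630.334908 = 4455.574914

L=630.335 V=4455.575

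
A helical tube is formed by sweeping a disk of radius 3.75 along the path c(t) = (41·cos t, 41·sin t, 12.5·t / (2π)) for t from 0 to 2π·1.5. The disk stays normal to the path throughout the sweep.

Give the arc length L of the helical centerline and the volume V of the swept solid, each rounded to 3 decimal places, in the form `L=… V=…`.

2πR = 2π·41 = 257.610598
per-turn = √(257.610598² + 12.5²) = √(66363.2200 + 156.25) = √66519.4700 = 257.913687
L = 1.5 × 257.913687 = 386.870531
V = π·3.75² × L = 44.178647 × 386.870531 = 17091.416489

L=386.871 V=17091.416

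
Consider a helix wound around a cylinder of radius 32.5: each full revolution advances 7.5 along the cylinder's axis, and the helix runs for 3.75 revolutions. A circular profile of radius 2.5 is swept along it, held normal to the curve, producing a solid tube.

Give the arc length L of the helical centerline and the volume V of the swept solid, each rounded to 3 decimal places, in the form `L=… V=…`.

2πR = 2π·32.5 = 204.203522
per-turn = √(204.203522² + 7.5²) = √(41699.0786 + 56.25) = √41755.3286 = 204.341206
L = 3.75 × 204.341206 = 766.279524
V = π·2.5² × L = 19.634954 × 766.279524 = 15045.863263

L=766.280 V=15045.863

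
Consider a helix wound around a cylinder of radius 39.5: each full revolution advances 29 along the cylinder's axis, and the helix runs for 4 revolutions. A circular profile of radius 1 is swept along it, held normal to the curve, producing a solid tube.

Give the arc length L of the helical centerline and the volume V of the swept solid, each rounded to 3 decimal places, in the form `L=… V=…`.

L=999.497 V=3140.014

2πR = 2π·39.5 = 248.185820
per-turn = √(248.185820² + 29²) = √(61596.2011 + 841) = √62437.2011 = 249.874371
L = 4 × 249.874371 = 999.497482
V = π·1² × L = 3.141593 × 999.497482 = 3140.013948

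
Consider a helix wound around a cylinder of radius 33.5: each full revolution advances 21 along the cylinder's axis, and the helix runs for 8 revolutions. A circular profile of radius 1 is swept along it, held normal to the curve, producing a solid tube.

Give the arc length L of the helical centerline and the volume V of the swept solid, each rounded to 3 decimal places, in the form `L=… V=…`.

2πR = 2π·33.5 = 210.486708
per-turn = √(210.486708² + 21²) = √(44304.6542 + 441) = √44745.6542 = 211.531686
L = 8 × 211.531686 = 1692.253488
V = π·1² × L = 3.141593 × 1692.253488 = 5316.371124

L=1692.253 V=5316.371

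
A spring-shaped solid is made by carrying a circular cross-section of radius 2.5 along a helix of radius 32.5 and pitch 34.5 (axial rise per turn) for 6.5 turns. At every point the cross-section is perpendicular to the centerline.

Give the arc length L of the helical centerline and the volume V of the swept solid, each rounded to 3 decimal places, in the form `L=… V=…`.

L=1346.133 V=26431.260

2πR = 2π·32.5 = 204.203522
per-turn = √(204.203522² + 34.5²) = √(41699.0786 + 1190.25) = √42889.3286 = 207.097389
L = 6.5 × 207.097389 = 1346.133030
V = π·2.5² × L = 19.634954 × 1346.133030 = 26431.260227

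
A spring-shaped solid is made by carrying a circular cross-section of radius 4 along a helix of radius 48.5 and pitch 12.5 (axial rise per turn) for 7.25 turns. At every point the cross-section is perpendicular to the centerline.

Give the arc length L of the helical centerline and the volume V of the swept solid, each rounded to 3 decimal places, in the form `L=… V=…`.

2πR = 2π·48.5 = 304.734487
per-turn = √(304.734487² + 12.5²) = √(92863.1078 + 156.25) = √93019.3578 = 304.990750
L = 7.25 × 304.990750 = 2211.182940
V = π·4² × L = 50.265482 × 2211.182940 = 111146.177289

L=2211.183 V=111146.177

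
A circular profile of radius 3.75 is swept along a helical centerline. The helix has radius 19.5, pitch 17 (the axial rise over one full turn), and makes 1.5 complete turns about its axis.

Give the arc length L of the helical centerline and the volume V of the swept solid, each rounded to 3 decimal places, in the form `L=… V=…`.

2πR = 2π·19.5 = 122.522113
per-turn = √(122.522113² + 17²) = √(15011.6683 + 289) = √15300.6683 = 123.695870
L = 1.5 × 123.695870 = 185.543805
V = π·3.75² × L = 44.178647 × 185.543805 = 8197.074217

L=185.544 V=8197.074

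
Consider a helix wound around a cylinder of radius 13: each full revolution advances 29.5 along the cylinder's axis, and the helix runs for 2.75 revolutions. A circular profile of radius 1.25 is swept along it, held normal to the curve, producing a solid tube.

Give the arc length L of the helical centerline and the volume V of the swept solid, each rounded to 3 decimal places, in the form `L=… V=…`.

2πR = 2π·13 = 81.681409
per-turn = √(81.681409² + 29.5²) = √(6671.8526 + 870.25) = √7542.1026 = 86.845280
L = 2.75 × 86.845280 = 238.824519
V = π·1.25² × L = 4.908739 × 238.824519 = 1172.327115

L=238.825 V=1172.327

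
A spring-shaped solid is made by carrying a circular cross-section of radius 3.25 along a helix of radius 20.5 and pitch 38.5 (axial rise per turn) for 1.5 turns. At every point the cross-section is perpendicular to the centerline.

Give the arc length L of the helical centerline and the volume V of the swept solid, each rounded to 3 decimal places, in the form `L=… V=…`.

L=201.654 V=6691.502

2πR = 2π·20.5 = 128.805299
per-turn = √(128.805299² + 38.5²) = √(16590.8050 + 1482.25) = √18073.0550 = 134.436063
L = 1.5 × 134.436063 = 201.654094
V = π·3.25² × L = 33.183072 × 201.654094 = 6691.502411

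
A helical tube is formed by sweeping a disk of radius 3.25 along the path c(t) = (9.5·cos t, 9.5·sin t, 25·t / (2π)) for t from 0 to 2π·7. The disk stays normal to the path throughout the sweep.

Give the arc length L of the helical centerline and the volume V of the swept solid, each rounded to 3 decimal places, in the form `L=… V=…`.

2πR = 2π·9.5 = 59.690260
per-turn = √(59.690260² + 25²) = √(3562.9272 + 625) = √4187.9272 = 64.714196
L = 7 × 64.714196 = 452.999373
V = π·3.25² × L = 33.183072 × 452.999373 = 15031.911004

L=452.999 V=15031.911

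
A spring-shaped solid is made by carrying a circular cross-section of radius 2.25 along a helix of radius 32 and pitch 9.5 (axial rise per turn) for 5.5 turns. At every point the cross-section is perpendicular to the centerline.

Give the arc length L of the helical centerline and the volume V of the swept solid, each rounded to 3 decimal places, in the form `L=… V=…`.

2πR = 2π·32 = 201.061930
per-turn = √(201.061930² + 9.5²) = √(40425.8996 + 90.25) = √40516.1496 = 201.286238
L = 5.5 × 201.286238 = 1107.074309
V = π·2.25² × L = 15.904313 × 1107.074309 = 17607.256117

L=1107.074 V=17607.256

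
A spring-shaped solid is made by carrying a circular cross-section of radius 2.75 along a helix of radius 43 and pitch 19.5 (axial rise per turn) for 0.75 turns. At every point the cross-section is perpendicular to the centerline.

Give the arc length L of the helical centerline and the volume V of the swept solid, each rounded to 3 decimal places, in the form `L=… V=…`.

L=203.160 V=4826.731

2πR = 2π·43 = 270.176968
per-turn = √(270.176968² + 19.5²) = √(72995.5942 + 380.25) = √73375.8442 = 270.879760
L = 0.75 × 270.879760 = 203.159820
V = π·2.75² × L = 23.758294 × 203.159820 = 4826.730815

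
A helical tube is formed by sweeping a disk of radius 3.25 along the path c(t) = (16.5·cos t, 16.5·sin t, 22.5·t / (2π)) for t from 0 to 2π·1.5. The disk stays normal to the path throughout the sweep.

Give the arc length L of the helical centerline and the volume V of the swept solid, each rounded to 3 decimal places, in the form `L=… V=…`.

L=159.129 V=5280.391

2πR = 2π·16.5 = 103.672558
per-turn = √(103.672558² + 22.5²) = √(10747.9992 + 506.25) = √11254.2492 = 106.086046
L = 1.5 × 106.086046 = 159.129069
V = π·3.25² × L = 33.183072 × 159.129069 = 5280.391427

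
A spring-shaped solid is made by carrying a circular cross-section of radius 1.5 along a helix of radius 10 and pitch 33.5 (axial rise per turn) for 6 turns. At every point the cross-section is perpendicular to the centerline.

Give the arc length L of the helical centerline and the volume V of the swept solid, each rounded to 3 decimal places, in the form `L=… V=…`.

L=427.227 V=3019.893

2πR = 2π·10 = 62.831853
per-turn = √(62.831853² + 33.5²) = √(3947.8418 + 1122.25) = √5070.0918 = 71.204577
L = 6 × 71.204577 = 427.227461
V = π·1.5² × L = 7.068583 × 427.227461 = 3019.892969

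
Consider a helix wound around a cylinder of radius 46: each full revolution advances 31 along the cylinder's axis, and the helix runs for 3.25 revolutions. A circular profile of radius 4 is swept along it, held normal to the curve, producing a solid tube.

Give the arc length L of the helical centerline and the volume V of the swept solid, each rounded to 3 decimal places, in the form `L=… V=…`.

2πR = 2π·46 = 289.026524
per-turn = √(289.026524² + 31²) = √(83536.3317 + 961) = √84497.3317 = 290.684247
L = 3.25 × 290.684247 = 944.723804
V = π·4² × L = 50.265482 × 944.723804 = 47486.997790

L=944.724 V=47486.998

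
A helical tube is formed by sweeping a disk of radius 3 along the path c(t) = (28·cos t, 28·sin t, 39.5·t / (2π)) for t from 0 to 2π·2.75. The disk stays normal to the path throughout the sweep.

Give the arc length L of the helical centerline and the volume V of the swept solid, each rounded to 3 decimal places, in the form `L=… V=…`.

2πR = 2π·28 = 175.929189
per-turn = √(175.929189² + 39.5²) = √(30951.0794 + 1560.25) = √32511.3294 = 180.308983
L = 2.75 × 180.308983 = 495.849704
V = π·3² × L = 28.274334 × 495.849704 = 14019.820076

L=495.850 V=14019.820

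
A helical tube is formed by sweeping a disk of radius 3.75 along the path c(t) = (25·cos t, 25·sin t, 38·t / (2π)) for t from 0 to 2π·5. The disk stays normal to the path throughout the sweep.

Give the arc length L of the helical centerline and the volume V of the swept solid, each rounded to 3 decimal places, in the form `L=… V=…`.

2πR = 2π·25 = 157.079633
per-turn = √(157.079633² + 38²) = √(24674.0110 + 1444) = √26118.0110 = 161.610677
L = 5 × 161.610677 = 808.053386
V = π·3.75² × L = 44.178647 × 808.053386 = 35698.705060

L=808.053 V=35698.705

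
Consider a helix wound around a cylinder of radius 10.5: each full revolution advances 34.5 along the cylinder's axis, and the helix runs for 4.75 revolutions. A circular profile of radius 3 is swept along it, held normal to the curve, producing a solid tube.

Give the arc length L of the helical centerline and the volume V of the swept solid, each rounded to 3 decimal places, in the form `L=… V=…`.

L=353.636 V=9998.813

2πR = 2π·10.5 = 65.973446
per-turn = √(65.973446² + 34.5²) = √(4352.4955 + 1190.25) = √5542.7455 = 74.449617
L = 4.75 × 74.449617 = 353.635683
V = π·3² × L = 28.274334 × 353.635683 = 9998.813373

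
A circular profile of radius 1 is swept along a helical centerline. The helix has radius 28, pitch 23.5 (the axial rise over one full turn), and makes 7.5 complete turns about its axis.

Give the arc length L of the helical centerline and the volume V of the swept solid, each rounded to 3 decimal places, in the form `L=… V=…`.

2πR = 2π·28 = 175.929189
per-turn = √(175.929189² + 23.5²) = √(30951.0794 + 552.25) = √31503.3294 = 177.491773
L = 7.5 × 177.491773 = 1331.188296
V = π·1² × L = 3.141593 × 1331.188296 = 4182.051371

L=1331.188 V=4182.051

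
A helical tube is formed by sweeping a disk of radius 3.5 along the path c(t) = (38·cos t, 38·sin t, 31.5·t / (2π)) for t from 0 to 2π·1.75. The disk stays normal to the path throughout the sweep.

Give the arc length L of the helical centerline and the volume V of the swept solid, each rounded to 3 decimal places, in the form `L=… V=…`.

2πR = 2π·38 = 238.761042
per-turn = √(238.761042² + 31.5²) = √(57006.8350 + 992.25) = √57999.0850 = 240.829992
L = 1.75 × 240.829992 = 421.452486
V = π·3.5² × L = 38.484510 × 421.452486 = 16219.392411

L=421.452 V=16219.392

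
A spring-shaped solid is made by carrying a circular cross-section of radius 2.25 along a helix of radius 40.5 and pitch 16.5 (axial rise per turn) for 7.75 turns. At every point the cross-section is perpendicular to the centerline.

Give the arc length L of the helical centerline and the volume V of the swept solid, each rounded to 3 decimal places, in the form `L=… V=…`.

2πR = 2π·40.5 = 254.469005
per-turn = √(254.469005² + 16.5²) = √(64754.4745 + 272.25) = √65026.7245 = 255.003381
L = 7.75 × 255.003381 = 1976.276205
V = π·2.25² × L = 15.904313 × 1976.276205 = 31431.314962

L=1976.276 V=31431.315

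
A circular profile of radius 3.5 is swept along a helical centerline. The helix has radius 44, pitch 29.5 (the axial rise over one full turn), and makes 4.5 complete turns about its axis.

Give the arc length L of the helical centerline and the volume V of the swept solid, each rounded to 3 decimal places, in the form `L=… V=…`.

L=1251.133 V=48149.251

2πR = 2π·44 = 276.460154
per-turn = √(276.460154² + 29.5²) = √(76430.2165 + 870.25) = √77300.4665 = 278.029614
L = 4.5 × 278.029614 = 1251.133265
V = π·3.5² × L = 38.484510 × 1251.133265 = 48149.250648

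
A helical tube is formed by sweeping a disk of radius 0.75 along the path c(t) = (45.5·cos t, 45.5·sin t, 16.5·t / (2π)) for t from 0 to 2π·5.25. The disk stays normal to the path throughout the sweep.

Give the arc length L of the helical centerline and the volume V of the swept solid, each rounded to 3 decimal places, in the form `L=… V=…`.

2πR = 2π·45.5 = 285.884931
per-turn = √(285.884931² + 16.5²) = √(81730.1940 + 272.25) = √82002.4440 = 286.360689
L = 5.25 × 286.360689 = 1503.393616
V = π·0.75² × L = 1.767146 × 1503.393616 = 2656.715816

L=1503.394 V=2656.716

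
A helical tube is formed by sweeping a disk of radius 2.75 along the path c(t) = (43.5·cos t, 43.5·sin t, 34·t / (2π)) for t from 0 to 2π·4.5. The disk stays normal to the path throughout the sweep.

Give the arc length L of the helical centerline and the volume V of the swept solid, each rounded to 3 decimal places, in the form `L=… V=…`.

L=1239.413 V=29446.348

2πR = 2π·43.5 = 273.318561
per-turn = √(273.318561² + 34²) = √(74703.0357 + 1156) = √75859.0357 = 275.425191
L = 4.5 × 275.425191 = 1239.413358
V = π·2.75² × L = 23.758294 × 1239.413358 = 29446.347507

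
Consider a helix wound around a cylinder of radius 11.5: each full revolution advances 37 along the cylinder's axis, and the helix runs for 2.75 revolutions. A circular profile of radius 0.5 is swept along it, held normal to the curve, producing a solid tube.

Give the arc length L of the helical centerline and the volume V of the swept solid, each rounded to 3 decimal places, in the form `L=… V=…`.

2πR = 2π·11.5 = 72.256631
per-turn = √(72.256631² + 37²) = √(5221.0207 + 1369) = √6590.0207 = 81.178943
L = 2.75 × 81.178943 = 223.242092
V = π·0.5² × L = 0.785398 × 223.242092 = 175.333929

L=223.242 V=175.334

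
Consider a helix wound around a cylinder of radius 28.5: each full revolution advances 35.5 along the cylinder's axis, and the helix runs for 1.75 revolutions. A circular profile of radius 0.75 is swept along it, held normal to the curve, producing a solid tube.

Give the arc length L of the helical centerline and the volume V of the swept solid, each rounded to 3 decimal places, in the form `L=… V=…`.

2πR = 2π·28.5 = 179.070781
per-turn = √(179.070781² + 35.5²) = √(32066.3447 + 1260.25) = √33326.5947 = 182.555730
L = 1.75 × 182.555730 = 319.472528
V = π·0.75² × L = 1.767146 × 319.472528 = 564.554558

L=319.473 V=564.555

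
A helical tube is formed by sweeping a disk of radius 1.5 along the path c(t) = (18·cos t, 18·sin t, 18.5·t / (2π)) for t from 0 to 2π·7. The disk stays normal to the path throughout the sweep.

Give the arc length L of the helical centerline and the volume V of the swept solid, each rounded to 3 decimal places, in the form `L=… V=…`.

L=802.203 V=5670.439

2πR = 2π·18 = 113.097336
per-turn = √(113.097336² + 18.5²) = √(12791.0073 + 342.25) = √13133.2573 = 114.600425
L = 7 × 114.600425 = 802.202972
V = π·1.5² × L = 7.068583 × 802.202972 = 5670.438666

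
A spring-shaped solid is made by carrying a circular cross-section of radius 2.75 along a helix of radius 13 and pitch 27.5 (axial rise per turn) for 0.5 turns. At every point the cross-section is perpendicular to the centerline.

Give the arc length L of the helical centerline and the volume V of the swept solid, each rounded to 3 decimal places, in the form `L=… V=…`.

L=43.093 V=1023.821

2πR = 2π·13 = 81.681409
per-turn = √(81.681409² + 27.5²) = √(6671.8526 + 756.25) = √7428.1026 = 86.186441
L = 0.5 × 86.186441 = 43.093220
V = π·2.75² × L = 23.758294 × 43.093220 = 1023.821419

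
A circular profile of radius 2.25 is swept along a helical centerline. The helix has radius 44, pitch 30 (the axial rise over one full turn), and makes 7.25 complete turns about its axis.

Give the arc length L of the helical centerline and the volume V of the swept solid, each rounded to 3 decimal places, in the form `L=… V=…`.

L=2016.103 V=32064.726

2πR = 2π·44 = 276.460154
per-turn = √(276.460154² + 30²) = √(76430.2165 + 900) = √77330.2165 = 278.083111
L = 7.25 × 278.083111 = 2016.102553
V = π·2.25² × L = 15.904313 × 2016.102553 = 32064.725656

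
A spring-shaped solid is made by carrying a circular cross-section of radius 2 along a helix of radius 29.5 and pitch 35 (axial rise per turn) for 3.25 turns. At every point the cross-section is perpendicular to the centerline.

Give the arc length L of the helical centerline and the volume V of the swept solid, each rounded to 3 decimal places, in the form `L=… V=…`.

2πR = 2π·29.5 = 185.353967
per-turn = √(185.353967² + 35²) = √(34356.0929 + 1225) = √35581.0929 = 188.629512
L = 3.25 × 188.629512 = 613.045915
V = π·2² × L = 12.566371 × 613.045915 = 7703.762172

L=613.046 V=7703.762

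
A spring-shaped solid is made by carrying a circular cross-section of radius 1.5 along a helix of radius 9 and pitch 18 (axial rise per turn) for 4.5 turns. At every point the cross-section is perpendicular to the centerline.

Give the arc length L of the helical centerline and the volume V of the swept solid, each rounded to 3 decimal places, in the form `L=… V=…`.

L=267.050 V=1887.662

2πR = 2π·9 = 56.548668
per-turn = √(56.548668² + 18²) = √(3197.7518 + 324) = √3521.7518 = 59.344350
L = 4.5 × 59.344350 = 267.049573
V = π·1.5² × L = 7.068583 × 267.049573 = 1887.662198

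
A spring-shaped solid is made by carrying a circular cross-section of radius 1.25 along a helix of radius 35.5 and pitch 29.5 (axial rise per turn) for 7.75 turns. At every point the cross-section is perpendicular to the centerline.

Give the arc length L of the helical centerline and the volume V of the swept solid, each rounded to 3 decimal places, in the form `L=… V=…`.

L=1743.714 V=8559.437

2πR = 2π·35.5 = 223.053078
per-turn = √(223.053078² + 29.5²) = √(49752.6758 + 870.25) = √50622.9258 = 224.995391
L = 7.75 × 224.995391 = 1743.714277
V = π·1.25² × L = 4.908739 × 1743.714277 = 8559.437442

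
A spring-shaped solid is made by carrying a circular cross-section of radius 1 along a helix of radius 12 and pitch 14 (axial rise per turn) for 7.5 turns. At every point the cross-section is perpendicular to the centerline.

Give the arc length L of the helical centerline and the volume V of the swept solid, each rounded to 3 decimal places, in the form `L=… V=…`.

2πR = 2π·12 = 75.398224
per-turn = √(75.398224² + 14²) = √(5684.8921 + 196) = √5880.8921 = 76.686975
L = 7.5 × 76.686975 = 575.152313
V = π·1² × L = 3.141593 × 575.152313 = 1806.894280

L=575.152 V=1806.894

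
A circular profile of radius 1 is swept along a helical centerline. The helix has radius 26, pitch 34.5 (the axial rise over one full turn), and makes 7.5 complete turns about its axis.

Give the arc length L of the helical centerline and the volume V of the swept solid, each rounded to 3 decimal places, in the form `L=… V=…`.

L=1252.245 V=3934.045

2πR = 2π·26 = 163.362818
per-turn = √(163.362818² + 34.5²) = √(26687.4103 + 1190.25) = √27877.6603 = 166.966045
L = 7.5 × 166.966045 = 1252.245340
V = π·1² × L = 3.141593 × 1252.245340 = 3934.044761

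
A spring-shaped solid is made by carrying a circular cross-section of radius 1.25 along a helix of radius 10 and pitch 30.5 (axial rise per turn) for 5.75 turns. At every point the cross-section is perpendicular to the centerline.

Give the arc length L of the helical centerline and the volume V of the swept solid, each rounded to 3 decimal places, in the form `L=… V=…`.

2πR = 2π·10 = 62.831853
per-turn = √(62.831853² + 30.5²) = √(3947.8418 + 930.25) = √4878.0918 = 69.843337
L = 5.75 × 69.843337 = 401.599189
V = π·1.25² × L = 4.908739 × 401.599189 = 1971.345411

L=401.599 V=1971.345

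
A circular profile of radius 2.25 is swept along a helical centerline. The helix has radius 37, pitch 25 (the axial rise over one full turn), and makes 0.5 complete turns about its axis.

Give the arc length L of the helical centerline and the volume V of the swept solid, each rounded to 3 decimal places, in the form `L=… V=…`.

2πR = 2π·37 = 232.477856
per-turn = √(232.477856² + 25²) = √(54045.9537 + 625) = √54670.9537 = 233.818207
L = 0.5 × 233.818207 = 116.909103
V = π·2.25² × L = 15.904313 × 116.909103 = 1859.358948

L=116.909 V=1859.359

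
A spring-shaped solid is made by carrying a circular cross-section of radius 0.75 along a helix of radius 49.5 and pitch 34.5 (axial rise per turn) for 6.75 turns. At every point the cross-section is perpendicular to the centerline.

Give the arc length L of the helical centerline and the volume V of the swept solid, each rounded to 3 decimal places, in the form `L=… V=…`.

L=2112.246 V=3732.646

2πR = 2π·49.5 = 311.017673
per-turn = √(311.017673² + 34.5²) = √(96731.9927 + 1190.25) = √97922.2427 = 312.925299
L = 6.75 × 312.925299 = 2112.245768
V = π·0.75² × L = 1.767146 × 2112.245768 = 3732.646380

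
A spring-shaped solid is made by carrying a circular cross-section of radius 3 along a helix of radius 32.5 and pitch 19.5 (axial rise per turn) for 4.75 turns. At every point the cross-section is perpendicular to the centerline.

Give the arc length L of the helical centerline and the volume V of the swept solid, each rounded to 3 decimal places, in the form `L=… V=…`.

2πR = 2π·32.5 = 204.203522
per-turn = √(204.203522² + 19.5²) = √(41699.0786 + 380.25) = √42079.3286 = 205.132466
L = 4.75 × 205.132466 = 974.379213
V = π·3² × L = 28.274334 × 974.379213 = 27549.923206

L=974.379 V=27549.923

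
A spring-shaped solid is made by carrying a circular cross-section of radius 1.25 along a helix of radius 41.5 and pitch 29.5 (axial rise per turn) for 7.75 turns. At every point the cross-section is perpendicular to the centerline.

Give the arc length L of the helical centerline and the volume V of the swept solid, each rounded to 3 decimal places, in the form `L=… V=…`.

2πR = 2π·41.5 = 260.752190
per-turn = √(260.752190² + 29.5²) = √(67991.7047 + 870.25) = √68861.9547 = 262.415614
L = 7.75 × 262.415614 = 2033.721012
V = π·1.25² × L = 4.908739 × 2033.721012 = 9983.004674

L=2033.721 V=9983.005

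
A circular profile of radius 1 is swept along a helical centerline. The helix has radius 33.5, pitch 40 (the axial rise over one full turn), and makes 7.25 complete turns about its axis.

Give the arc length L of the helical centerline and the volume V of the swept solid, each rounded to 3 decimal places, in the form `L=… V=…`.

2πR = 2π·33.5 = 210.486708
per-turn = √(210.486708² + 40²) = √(44304.6542 + 1600) = √45904.6542 = 214.253714
L = 7.25 × 214.253714 = 1553.339430
V = π·1² × L = 3.141593 × 1553.339430 = 4879.959741

L=1553.339 V=4879.960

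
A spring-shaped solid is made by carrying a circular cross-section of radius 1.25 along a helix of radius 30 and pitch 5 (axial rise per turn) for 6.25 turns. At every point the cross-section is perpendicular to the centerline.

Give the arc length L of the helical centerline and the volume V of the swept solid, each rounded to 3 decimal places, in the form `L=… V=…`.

L=1178.512 V=5785.005

2πR = 2π·30 = 188.495559
per-turn = √(188.495559² + 5²) = √(35530.5758 + 25) = √35555.5758 = 188.561862
L = 6.25 × 188.561862 = 1178.511638
V = π·1.25² × L = 4.908739 × 1178.511638 = 5785.005476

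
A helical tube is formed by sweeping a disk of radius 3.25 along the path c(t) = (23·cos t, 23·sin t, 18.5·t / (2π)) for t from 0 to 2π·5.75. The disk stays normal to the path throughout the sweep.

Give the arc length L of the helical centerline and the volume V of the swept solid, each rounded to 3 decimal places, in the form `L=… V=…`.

L=837.732 V=27798.536

2πR = 2π·23 = 144.513262
per-turn = √(144.513262² + 18.5²) = √(20884.0829 + 342.25) = √21226.3329 = 145.692597
L = 5.75 × 145.692597 = 837.732435
V = π·3.25² × L = 33.183072 × 837.732435 = 27798.536031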